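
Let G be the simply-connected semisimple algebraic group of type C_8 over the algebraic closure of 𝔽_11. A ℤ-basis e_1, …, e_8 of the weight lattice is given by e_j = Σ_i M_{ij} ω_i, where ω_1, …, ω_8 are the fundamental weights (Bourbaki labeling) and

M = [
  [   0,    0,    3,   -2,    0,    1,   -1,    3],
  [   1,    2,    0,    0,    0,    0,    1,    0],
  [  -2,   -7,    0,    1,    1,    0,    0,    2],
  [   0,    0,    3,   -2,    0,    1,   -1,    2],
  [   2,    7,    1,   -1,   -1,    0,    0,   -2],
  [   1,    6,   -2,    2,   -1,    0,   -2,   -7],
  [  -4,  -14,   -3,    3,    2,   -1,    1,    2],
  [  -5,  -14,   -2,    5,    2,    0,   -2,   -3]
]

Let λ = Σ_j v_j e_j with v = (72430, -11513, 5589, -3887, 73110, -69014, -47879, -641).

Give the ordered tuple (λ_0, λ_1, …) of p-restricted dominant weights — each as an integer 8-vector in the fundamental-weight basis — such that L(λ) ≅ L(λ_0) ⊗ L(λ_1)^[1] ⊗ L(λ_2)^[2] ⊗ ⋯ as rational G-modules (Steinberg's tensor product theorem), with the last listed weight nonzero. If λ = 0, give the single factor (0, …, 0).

Converting to the ω-basis (c_i = row i of M dotted with v = (72430, -11513, 5589, -3887, 73110, -69014, -47879, -641)):
  c_1 = 0*72430 + 0*-11513 + 3*5589 + -2*-3887 + 0*73110 + 1*-69014 + -1*-47879 + 3*-641 = 1483
  c_2 = 1*72430 + 2*-11513 + 0*5589 + 0*-3887 + 0*73110 + 0*-69014 + 1*-47879 + 0*-641 = 1525
  c_3 = -2*72430 + -7*-11513 + 0*5589 + 1*-3887 + 1*73110 + 0*-69014 + 0*-47879 + 2*-641 = 3672
  c_4 = 0*72430 + 0*-11513 + 3*5589 + -2*-3887 + 0*73110 + 1*-69014 + -1*-47879 + 2*-641 = 2124
  c_5 = 2*72430 + 7*-11513 + 1*5589 + -1*-3887 + -1*73110 + 0*-69014 + 0*-47879 + -2*-641 = 1917
  c_6 = 1*72430 + 6*-11513 + -2*5589 + 2*-3887 + -1*73110 + 0*-69014 + -2*-47879 + -7*-641 = 11535
  c_7 = -4*72430 + -14*-11513 + -3*5589 + 3*-3887 + 2*73110 + -1*-69014 + 1*-47879 + 2*-641 = 9107
  c_8 = -5*72430 + -14*-11513 + -2*5589 + 5*-3887 + 2*73110 + 0*-69014 + -2*-47879 + -3*-641 = 12320
Expand coordinatewise in base 11:
  c_1 = 1483 = 9·11^0 + 2·11^1 + 1·11^2 + 1·11^3
  c_2 = 1525 = 7·11^0 + 6·11^1 + 1·11^2 + 1·11^3
  c_3 = 3672 = 9·11^0 + 3·11^1 + 8·11^2 + 2·11^3
  c_4 = 2124 = 1·11^0 + 6·11^1 + 6·11^2 + 1·11^3
  c_5 = 1917 = 3·11^0 + 9·11^1 + 4·11^2 + 1·11^3
  c_6 = 11535 = 7·11^0 + 3·11^1 + 7·11^2 + 8·11^3
  c_7 = 9107 = 10·11^0 + 2·11^1 + 9·11^2 + 6·11^3
  c_8 = 12320 = 0·11^0 + 9·11^1 + 2·11^2 + 9·11^3
p-restricted factor λ_0 = (9, 7, 9, 1, 3, 7, 10, 0)
p-restricted factor λ_1 = (2, 6, 3, 6, 9, 3, 2, 9)
p-restricted factor λ_2 = (1, 1, 8, 6, 4, 7, 9, 2)
p-restricted factor λ_3 = (1, 1, 2, 1, 1, 8, 6, 9)

((9, 7, 9, 1, 3, 7, 10, 0), (2, 6, 3, 6, 9, 3, 2, 9), (1, 1, 8, 6, 4, 7, 9, 2), (1, 1, 2, 1, 1, 8, 6, 9))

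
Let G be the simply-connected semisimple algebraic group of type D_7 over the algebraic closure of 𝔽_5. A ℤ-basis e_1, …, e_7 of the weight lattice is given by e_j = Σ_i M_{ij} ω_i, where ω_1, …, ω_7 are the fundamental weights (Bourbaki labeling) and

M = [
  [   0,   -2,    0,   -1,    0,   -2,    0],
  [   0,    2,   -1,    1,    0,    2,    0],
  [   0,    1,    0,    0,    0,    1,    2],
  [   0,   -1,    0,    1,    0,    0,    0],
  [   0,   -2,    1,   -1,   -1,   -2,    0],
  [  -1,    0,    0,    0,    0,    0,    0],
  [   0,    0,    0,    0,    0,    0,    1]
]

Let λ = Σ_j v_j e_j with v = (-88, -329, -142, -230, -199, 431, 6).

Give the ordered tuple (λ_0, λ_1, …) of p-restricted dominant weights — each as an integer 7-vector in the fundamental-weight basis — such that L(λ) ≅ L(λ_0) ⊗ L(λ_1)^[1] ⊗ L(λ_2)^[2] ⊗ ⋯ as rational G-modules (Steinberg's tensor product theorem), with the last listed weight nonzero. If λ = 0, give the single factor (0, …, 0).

((1, 1, 4, 4, 3, 3, 1), (0, 3, 2, 4, 1, 2, 1), (1, 4, 4, 3, 3, 3, 0))

Compute c_i = Σ_j M_{ij} v_j with v = (-88, -329, -142, -230, -199, 431, 6):
  c_1 = (0)·(-88) + (-2)·(-329) + (0)·(-142) + (-1)·(-230) + (0)·(-199) + (-2)·(431) + (0)·(6) = 26
  c_2 = (0)·(-88) + (2)·(-329) + (-1)·(-142) + (1)·(-230) + (0)·(-199) + (2)·(431) + (0)·(6) = 116
  c_3 = (0)·(-88) + (1)·(-329) + (0)·(-142) + (0)·(-230) + (0)·(-199) + (1)·(431) + (2)·(6) = 114
  c_4 = (0)·(-88) + (-1)·(-329) + (0)·(-142) + (1)·(-230) + (0)·(-199) + (0)·(431) + (0)·(6) = 99
  c_5 = (0)·(-88) + (-2)·(-329) + (1)·(-142) + (-1)·(-230) + (-1)·(-199) + (-2)·(431) + (0)·(6) = 83
  c_6 = (-1)·(-88) + (0)·(-329) + (0)·(-142) + (0)·(-230) + (0)·(-199) + (0)·(431) + (0)·(6) = 88
  c_7 = (0)·(-88) + (0)·(-329) + (0)·(-142) + (0)·(-230) + (0)·(-199) + (0)·(431) + (1)·(6) = 6
Expand coordinatewise in base 5:
  c_1 = 26 = 1·5^0 + 0·5^1 + 1·5^2
  c_2 = 116 = 1·5^0 + 3·5^1 + 4·5^2
  c_3 = 114 = 4·5^0 + 2·5^1 + 4·5^2
  c_4 = 99 = 4·5^0 + 4·5^1 + 3·5^2
  c_5 = 83 = 3·5^0 + 1·5^1 + 3·5^2
  c_6 = 88 = 3·5^0 + 2·5^1 + 3·5^2
  c_7 = 6 = 1·5^0 + 1·5^1
p-restricted factor λ_0 = (1, 1, 4, 4, 3, 3, 1)
p-restricted factor λ_1 = (0, 3, 2, 4, 1, 2, 1)
p-restricted factor λ_2 = (1, 4, 4, 3, 3, 3, 0)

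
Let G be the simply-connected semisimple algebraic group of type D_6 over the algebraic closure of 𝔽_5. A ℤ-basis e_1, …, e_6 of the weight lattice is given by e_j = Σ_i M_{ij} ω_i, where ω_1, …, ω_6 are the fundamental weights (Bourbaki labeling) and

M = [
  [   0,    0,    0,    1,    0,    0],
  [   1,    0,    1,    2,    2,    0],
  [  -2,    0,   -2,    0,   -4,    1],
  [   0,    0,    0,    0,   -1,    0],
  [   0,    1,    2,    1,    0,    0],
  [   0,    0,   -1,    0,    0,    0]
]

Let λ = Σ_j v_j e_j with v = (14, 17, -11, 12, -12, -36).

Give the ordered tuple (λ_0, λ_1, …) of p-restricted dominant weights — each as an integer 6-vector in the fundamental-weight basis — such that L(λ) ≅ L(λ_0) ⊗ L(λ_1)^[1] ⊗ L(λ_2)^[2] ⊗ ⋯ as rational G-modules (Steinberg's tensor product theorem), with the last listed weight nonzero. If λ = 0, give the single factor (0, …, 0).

((2, 3, 1, 2, 2, 1), (2, 0, 1, 2, 1, 2))

Compute c_i = Σ_j M_{ij} v_j with v = (14, 17, -11, 12, -12, -36):
  c_1 = (0)·(14) + (0)·(17) + (0)·(-11) + (1)·(12) + (0)·(-12) + (0)·(-36) = 12
  c_2 = (1)·(14) + (0)·(17) + (1)·(-11) + (2)·(12) + (2)·(-12) + (0)·(-36) = 3
  c_3 = (-2)·(14) + (0)·(17) + (-2)·(-11) + (0)·(12) + (-4)·(-12) + (1)·(-36) = 6
  c_4 = (0)·(14) + (0)·(17) + (0)·(-11) + (0)·(12) + (-1)·(-12) + (0)·(-36) = 12
  c_5 = (0)·(14) + (1)·(17) + (2)·(-11) + (1)·(12) + (0)·(-12) + (0)·(-36) = 7
  c_6 = (0)·(14) + (0)·(17) + (-1)·(-11) + (0)·(12) + (0)·(-12) + (0)·(-36) = 11
Writing each c_i in base p = 5:
  c_1 = 12 = 2·5^0 + 2·5^1
  c_2 = 3 = 3·5^0
  c_3 = 6 = 1·5^0 + 1·5^1
  c_4 = 12 = 2·5^0 + 2·5^1
  c_5 = 7 = 2·5^0 + 1·5^1
  c_6 = 11 = 1·5^0 + 2·5^1
p-restricted factor λ_0 = (2, 3, 1, 2, 2, 1)
p-restricted factor λ_1 = (2, 0, 1, 2, 1, 2)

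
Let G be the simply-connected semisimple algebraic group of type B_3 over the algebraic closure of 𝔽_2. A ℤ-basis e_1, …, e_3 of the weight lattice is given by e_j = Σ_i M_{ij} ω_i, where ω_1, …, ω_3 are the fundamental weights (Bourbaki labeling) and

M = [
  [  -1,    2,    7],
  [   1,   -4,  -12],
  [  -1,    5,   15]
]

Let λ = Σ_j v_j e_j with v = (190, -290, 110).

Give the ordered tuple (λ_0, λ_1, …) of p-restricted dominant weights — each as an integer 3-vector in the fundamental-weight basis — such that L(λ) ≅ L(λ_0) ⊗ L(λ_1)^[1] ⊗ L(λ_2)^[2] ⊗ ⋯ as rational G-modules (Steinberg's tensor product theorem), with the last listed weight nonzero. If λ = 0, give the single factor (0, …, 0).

ω-coordinates c = M·v, v = (190, -290, 110):
  c_1 = (-1)·(190) + (2)·(-290) + 7·110 = 0
  c_2 = 1·190 + (-4)·(-290) + (-12)·(110) = 30
  c_3 = (-1)·(190) + (5)·(-290) + 15·110 = 10
Expand coordinatewise in base 2:
  c_1 = 0
  c_2 = 30 = 0·2^0 + 1·2^1 + 1·2^2 + 1·2^3 + 1·2^4
  c_3 = 10 = 0·2^0 + 1·2^1 + 0·2^2 + 1·2^3
Factor λ_0 = (0, 0, 0)
Factor λ_1 = (0, 1, 1)
Factor λ_2 = (0, 1, 0)
Factor λ_3 = (0, 1, 1)
Factor λ_4 = (0, 1, 0)

((0, 0, 0), (0, 1, 1), (0, 1, 0), (0, 1, 1), (0, 1, 0))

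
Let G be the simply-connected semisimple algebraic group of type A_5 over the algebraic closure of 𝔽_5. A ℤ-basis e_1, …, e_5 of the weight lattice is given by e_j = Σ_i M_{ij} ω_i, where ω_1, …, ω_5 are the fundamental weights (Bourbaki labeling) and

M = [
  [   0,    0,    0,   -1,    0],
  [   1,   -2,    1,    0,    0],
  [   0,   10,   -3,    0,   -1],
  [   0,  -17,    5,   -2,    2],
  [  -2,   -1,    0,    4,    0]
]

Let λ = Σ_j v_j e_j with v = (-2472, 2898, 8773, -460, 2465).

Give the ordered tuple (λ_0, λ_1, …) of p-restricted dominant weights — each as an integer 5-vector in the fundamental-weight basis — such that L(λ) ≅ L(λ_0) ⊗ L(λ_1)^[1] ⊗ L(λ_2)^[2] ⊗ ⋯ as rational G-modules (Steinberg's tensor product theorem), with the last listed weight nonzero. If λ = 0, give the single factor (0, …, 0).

((0, 0, 1, 4, 1), (2, 1, 4, 4, 1), (3, 0, 2, 2, 3), (3, 4, 1, 3, 1))

ω-coordinates c = M·v, v = (-2472, 2898, 8773, -460, 2465):
  c_1 = (0)·(-2472) + 0·2898 + 0·8773 + (-1)·(-460) + 0·2465 = 460
  c_2 = (1)·(-2472) + (-2)·(2898) + 1·8773 + (0)·(-460) + 0·2465 = 505
  c_3 = (0)·(-2472) + 10·2898 + (-3)·(8773) + (0)·(-460) + (-1)·(2465) = 196
  c_4 = (0)·(-2472) + (-17)·(2898) + 5·8773 + (-2)·(-460) + 2·2465 = 449
  c_5 = (-2)·(-2472) + (-1)·(2898) + 0·8773 + (4)·(-460) + 0·2465 = 206
Base-5 expansion of each c_i:
  c_1 = 460 = 0·5^0 + 2·5^1 + 3·5^2 + 3·5^3
  c_2 = 505 = 0·5^0 + 1·5^1 + 0·5^2 + 4·5^3
  c_3 = 196 = 1·5^0 + 4·5^1 + 2·5^2 + 1·5^3
  c_4 = 449 = 4·5^0 + 4·5^1 + 2·5^2 + 3·5^3
  c_5 = 206 = 1·5^0 + 1·5^1 + 3·5^2 + 1·5^3
p-restricted factor λ_0 = (0, 0, 1, 4, 1)
p-restricted factor λ_1 = (2, 1, 4, 4, 1)
p-restricted factor λ_2 = (3, 0, 2, 2, 3)
p-restricted factor λ_3 = (3, 4, 1, 3, 1)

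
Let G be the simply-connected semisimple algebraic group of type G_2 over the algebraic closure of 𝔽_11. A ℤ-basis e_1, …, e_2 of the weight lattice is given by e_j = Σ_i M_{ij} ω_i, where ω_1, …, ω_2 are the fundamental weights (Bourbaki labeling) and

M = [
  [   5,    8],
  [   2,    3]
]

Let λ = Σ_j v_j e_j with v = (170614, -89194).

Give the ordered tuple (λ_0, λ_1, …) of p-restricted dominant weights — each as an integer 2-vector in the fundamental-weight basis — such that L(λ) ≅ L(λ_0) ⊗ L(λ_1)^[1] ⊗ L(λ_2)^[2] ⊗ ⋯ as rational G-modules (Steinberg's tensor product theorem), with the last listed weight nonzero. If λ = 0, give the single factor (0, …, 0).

((5, 1), (0, 7), (9, 3), (5, 0), (9, 5))

Compute c_i = Σ_j M_{ij} v_j with v = (170614, -89194):
  c_1 = 5*170614 + 8*-89194 = 139518
  c_2 = 2*170614 + 3*-89194 = 73646
p = 11; digits c_i = Σ_j d_{ij}·11^j, 0 ≤ d_{ij} < 11:
  c_1 = 139518 = 5·11^0 + 0·11^1 + 9·11^2 + 5·11^3 + 9·11^4
  c_2 = 73646 = 1·11^0 + 7·11^1 + 3·11^2 + 0·11^3 + 5·11^4
Factor λ_0 = (5, 1)
Factor λ_1 = (0, 7)
Factor λ_2 = (9, 3)
Factor λ_3 = (5, 0)
Factor λ_4 = (9, 5)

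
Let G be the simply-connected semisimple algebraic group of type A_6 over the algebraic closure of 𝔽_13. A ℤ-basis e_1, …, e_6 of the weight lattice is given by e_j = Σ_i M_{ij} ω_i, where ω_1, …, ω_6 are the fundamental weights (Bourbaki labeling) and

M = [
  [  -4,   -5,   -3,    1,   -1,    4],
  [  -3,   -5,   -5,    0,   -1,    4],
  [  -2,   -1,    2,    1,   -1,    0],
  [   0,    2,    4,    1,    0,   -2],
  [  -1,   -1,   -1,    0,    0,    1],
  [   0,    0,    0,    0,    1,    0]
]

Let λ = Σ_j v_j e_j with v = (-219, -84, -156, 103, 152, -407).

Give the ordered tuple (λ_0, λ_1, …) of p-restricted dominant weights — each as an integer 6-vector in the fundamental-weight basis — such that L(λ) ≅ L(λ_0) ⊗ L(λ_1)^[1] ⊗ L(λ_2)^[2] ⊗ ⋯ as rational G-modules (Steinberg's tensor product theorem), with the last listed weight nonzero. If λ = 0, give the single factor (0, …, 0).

((9, 12, 5, 8, 0, 9), (6, 5, 12, 9, 4, 11))

Change of basis e → ω: c = M·v where v = (-219, -84, -156, 103, 152, -407):
  c_1 = -4*-219 + -5*-84 + -3*-156 + 1*103 + -1*152 + 4*-407 = 87
  c_2 = -3*-219 + -5*-84 + -5*-156 + 0*103 + -1*152 + 4*-407 = 77
  c_3 = -2*-219 + -1*-84 + 2*-156 + 1*103 + -1*152 + 0*-407 = 161
  c_4 = 0*-219 + 2*-84 + 4*-156 + 1*103 + 0*152 + -2*-407 = 125
  c_5 = -1*-219 + -1*-84 + -1*-156 + 0*103 + 0*152 + 1*-407 = 52
  c_6 = 0*-219 + 0*-84 + 0*-156 + 0*103 + 1*152 + 0*-407 = 152
Base-13 expansion of each c_i:
  c_1 = 87 = 9·13^0 + 6·13^1
  c_2 = 77 = 12·13^0 + 5·13^1
  c_3 = 161 = 5·13^0 + 12·13^1
  c_4 = 125 = 8·13^0 + 9·13^1
  c_5 = 52 = 0·13^0 + 4·13^1
  c_6 = 152 = 9·13^0 + 11·13^1
Factor λ_0 = (9, 12, 5, 8, 0, 9)
Factor λ_1 = (6, 5, 12, 9, 4, 11)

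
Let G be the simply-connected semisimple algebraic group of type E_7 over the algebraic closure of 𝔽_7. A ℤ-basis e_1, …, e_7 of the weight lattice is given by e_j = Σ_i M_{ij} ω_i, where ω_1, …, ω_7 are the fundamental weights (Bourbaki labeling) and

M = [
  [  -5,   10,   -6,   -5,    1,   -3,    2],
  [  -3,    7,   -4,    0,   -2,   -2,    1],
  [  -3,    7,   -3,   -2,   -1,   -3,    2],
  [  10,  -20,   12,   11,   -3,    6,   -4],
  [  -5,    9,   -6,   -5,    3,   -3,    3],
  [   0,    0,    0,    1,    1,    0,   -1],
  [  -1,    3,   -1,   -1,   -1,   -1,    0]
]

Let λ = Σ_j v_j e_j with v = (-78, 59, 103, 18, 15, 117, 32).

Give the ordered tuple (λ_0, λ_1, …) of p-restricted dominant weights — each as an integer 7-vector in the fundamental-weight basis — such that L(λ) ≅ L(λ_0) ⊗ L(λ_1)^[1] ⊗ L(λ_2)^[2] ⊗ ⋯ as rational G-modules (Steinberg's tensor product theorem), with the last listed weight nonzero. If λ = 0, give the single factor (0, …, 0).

Converting to the ω-basis (c_i = row i of M dotted with v = (-78, 59, 103, 18, 15, 117, 32)):
  c_1 = (-5)·(-78) + 10·59 + (-6)·(103) + (-5)·(18) + 1·15 + (-3)·(117) + 2·32 = 0
  c_2 = (-3)·(-78) + 7·59 + (-4)·(103) + 0·18 + (-2)·(15) + (-2)·(117) + 1·32 = 3
  c_3 = (-3)·(-78) + 7·59 + (-3)·(103) + (-2)·(18) + (-1)·(15) + (-3)·(117) + 2·32 = 0
  c_4 = (10)·(-78) + (-20)·(59) + 12·103 + 11·18 + (-3)·(15) + 6·117 + (-4)·(32) = 3
  c_5 = (-5)·(-78) + 9·59 + (-6)·(103) + (-5)·(18) + 3·15 + (-3)·(117) + 3·32 = 3
  c_6 = (0)·(-78) + 0·59 + 0·103 + 1·18 + 1·15 + 0·117 + (-1)·(32) = 1
  c_7 = (-1)·(-78) + 3·59 + (-1)·(103) + (-1)·(18) + (-1)·(15) + (-1)·(117) + 0·32 = 2
Base-7 expansion of each c_i:
  c_1 = 0
  c_2 = 3 = 3·7^0
  c_3 = 0
  c_4 = 3 = 3·7^0
  c_5 = 3 = 3·7^0
  c_6 = 1 = 1·7^0
  c_7 = 2 = 2·7^0
p-restricted factor λ_0 = (0, 3, 0, 3, 3, 1, 2)

((0, 3, 0, 3, 3, 1, 2),)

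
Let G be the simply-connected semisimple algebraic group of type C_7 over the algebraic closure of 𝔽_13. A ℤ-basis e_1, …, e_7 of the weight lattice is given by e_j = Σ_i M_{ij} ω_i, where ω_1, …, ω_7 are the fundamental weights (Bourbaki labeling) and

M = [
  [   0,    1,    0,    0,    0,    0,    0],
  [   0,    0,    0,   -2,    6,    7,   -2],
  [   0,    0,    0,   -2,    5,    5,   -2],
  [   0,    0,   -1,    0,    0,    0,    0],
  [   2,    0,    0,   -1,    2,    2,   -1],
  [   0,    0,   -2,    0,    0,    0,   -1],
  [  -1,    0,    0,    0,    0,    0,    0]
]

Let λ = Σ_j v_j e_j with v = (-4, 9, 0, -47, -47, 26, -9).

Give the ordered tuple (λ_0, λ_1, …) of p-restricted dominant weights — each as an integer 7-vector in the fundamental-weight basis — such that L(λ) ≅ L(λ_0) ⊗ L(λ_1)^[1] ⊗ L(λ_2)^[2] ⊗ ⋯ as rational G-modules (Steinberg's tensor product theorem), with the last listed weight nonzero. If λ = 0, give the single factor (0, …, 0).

Converting to the ω-basis (c_i = row i of M dotted with v = (-4, 9, 0, -47, -47, 26, -9)):
  c_1 = (0)·(-4) + 1·9 + 0·0 + (0)·(-47) + (0)·(-47) + 0·26 + (0)·(-9) = 9
  c_2 = (0)·(-4) + 0·9 + 0·0 + (-2)·(-47) + (6)·(-47) + 7·26 + (-2)·(-9) = 12
  c_3 = (0)·(-4) + 0·9 + 0·0 + (-2)·(-47) + (5)·(-47) + 5·26 + (-2)·(-9) = 7
  c_4 = (0)·(-4) + 0·9 + (-1)·(0) + (0)·(-47) + (0)·(-47) + 0·26 + (0)·(-9) = 0
  c_5 = (2)·(-4) + 0·9 + 0·0 + (-1)·(-47) + (2)·(-47) + 2·26 + (-1)·(-9) = 6
  c_6 = (0)·(-4) + 0·9 + (-2)·(0) + (0)·(-47) + (0)·(-47) + 0·26 + (-1)·(-9) = 9
  c_7 = (-1)·(-4) + 0·9 + 0·0 + (0)·(-47) + (0)·(-47) + 0·26 + (0)·(-9) = 4
p = 13; digits c_i = Σ_j d_{ij}·13^j, 0 ≤ d_{ij} < 13:
  c_1 = 9 = 9·13^0
  c_2 = 12 = 12·13^0
  c_3 = 7 = 7·13^0
  c_4 = 0
  c_5 = 6 = 6·13^0
  c_6 = 9 = 9·13^0
  c_7 = 4 = 4·13^0
p-restricted factor λ_0 = (9, 12, 7, 0, 6, 9, 4)

((9, 12, 7, 0, 6, 9, 4),)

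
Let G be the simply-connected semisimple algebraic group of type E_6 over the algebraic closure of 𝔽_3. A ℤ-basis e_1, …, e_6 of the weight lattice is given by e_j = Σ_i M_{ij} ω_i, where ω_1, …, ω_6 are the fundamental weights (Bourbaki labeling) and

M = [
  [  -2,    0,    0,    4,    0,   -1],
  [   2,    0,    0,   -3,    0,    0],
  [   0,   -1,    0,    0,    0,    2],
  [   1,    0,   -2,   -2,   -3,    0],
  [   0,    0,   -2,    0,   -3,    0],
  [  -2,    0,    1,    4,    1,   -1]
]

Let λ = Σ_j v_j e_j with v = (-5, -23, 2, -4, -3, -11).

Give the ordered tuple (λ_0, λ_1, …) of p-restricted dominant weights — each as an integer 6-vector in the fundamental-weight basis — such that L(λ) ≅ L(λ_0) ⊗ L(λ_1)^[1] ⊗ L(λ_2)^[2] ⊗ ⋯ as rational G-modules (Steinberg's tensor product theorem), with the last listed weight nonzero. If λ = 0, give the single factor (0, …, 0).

Change of basis e → ω: c = M·v where v = (-5, -23, 2, -4, -3, -11):
  c_1 = (-2)·(-5) + (0)·(-23) + (0)·(2) + (4)·(-4) + (0)·(-3) + (-1)·(-11) = 5
  c_2 = (2)·(-5) + (0)·(-23) + (0)·(2) + (-3)·(-4) + (0)·(-3) + (0)·(-11) = 2
  c_3 = (0)·(-5) + (-1)·(-23) + (0)·(2) + (0)·(-4) + (0)·(-3) + (2)·(-11) = 1
  c_4 = (1)·(-5) + (0)·(-23) + (-2)·(2) + (-2)·(-4) + (-3)·(-3) + (0)·(-11) = 8
  c_5 = (0)·(-5) + (0)·(-23) + (-2)·(2) + (0)·(-4) + (-3)·(-3) + (0)·(-11) = 5
  c_6 = (-2)·(-5) + (0)·(-23) + (1)·(2) + (4)·(-4) + (1)·(-3) + (-1)·(-11) = 4
Expand coordinatewise in base 3:
  c_1 = 5 = 2·3^0 + 1·3^1
  c_2 = 2 = 2·3^0
  c_3 = 1 = 1·3^0
  c_4 = 8 = 2·3^0 + 2·3^1
  c_5 = 5 = 2·3^0 + 1·3^1
  c_6 = 4 = 1·3^0 + 1·3^1
Factor λ_0 = (2, 2, 1, 2, 2, 1)
Factor λ_1 = (1, 0, 0, 2, 1, 1)

((2, 2, 1, 2, 2, 1), (1, 0, 0, 2, 1, 1))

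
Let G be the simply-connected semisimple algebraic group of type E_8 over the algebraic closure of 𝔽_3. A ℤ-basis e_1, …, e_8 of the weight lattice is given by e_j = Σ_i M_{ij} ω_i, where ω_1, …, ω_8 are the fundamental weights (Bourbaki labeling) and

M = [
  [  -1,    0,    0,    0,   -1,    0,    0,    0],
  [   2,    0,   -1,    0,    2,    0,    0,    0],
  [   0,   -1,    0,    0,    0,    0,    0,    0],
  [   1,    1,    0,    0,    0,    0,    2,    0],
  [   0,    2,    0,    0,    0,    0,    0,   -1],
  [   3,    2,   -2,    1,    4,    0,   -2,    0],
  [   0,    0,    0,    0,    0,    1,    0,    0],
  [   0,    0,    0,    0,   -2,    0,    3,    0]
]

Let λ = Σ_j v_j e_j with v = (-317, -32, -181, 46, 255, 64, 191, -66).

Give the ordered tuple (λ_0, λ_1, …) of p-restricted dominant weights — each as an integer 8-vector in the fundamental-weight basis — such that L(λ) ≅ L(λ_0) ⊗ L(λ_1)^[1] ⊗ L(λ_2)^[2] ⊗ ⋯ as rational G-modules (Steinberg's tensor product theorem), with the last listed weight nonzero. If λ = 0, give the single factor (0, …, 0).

((2, 0, 2, 0, 2, 1, 1, 0), (2, 1, 1, 2, 0, 1, 0, 0), (0, 0, 0, 0, 0, 0, 1, 1), (2, 2, 1, 1, 0, 1, 2, 2))

Compute c_i = Σ_j M_{ij} v_j with v = (-317, -32, -181, 46, 255, 64, 191, -66):
  c_1 = (-1)·(-317) + (0)·(-32) + (0)·(-181) + 0·46 + (-1)·(255) + 0·64 + 0·191 + (0)·(-66) = 62
  c_2 = (2)·(-317) + (0)·(-32) + (-1)·(-181) + 0·46 + 2·255 + 0·64 + 0·191 + (0)·(-66) = 57
  c_3 = (0)·(-317) + (-1)·(-32) + (0)·(-181) + 0·46 + 0·255 + 0·64 + 0·191 + (0)·(-66) = 32
  c_4 = (1)·(-317) + (1)·(-32) + (0)·(-181) + 0·46 + 0·255 + 0·64 + 2·191 + (0)·(-66) = 33
  c_5 = (0)·(-317) + (2)·(-32) + (0)·(-181) + 0·46 + 0·255 + 0·64 + 0·191 + (-1)·(-66) = 2
  c_6 = (3)·(-317) + (2)·(-32) + (-2)·(-181) + 1·46 + 4·255 + 0·64 + (-2)·(191) + (0)·(-66) = 31
  c_7 = (0)·(-317) + (0)·(-32) + (0)·(-181) + 0·46 + 0·255 + 1·64 + 0·191 + (0)·(-66) = 64
  c_8 = (0)·(-317) + (0)·(-32) + (0)·(-181) + 0·46 + (-2)·(255) + 0·64 + 3·191 + (0)·(-66) = 63
Expand coordinatewise in base 3:
  c_1 = 62 = 2·3^0 + 2·3^1 + 0·3^2 + 2·3^3
  c_2 = 57 = 0·3^0 + 1·3^1 + 0·3^2 + 2·3^3
  c_3 = 32 = 2·3^0 + 1·3^1 + 0·3^2 + 1·3^3
  c_4 = 33 = 0·3^0 + 2·3^1 + 0·3^2 + 1·3^3
  c_5 = 2 = 2·3^0
  c_6 = 31 = 1·3^0 + 1·3^1 + 0·3^2 + 1·3^3
  c_7 = 64 = 1·3^0 + 0·3^1 + 1·3^2 + 2·3^3
  c_8 = 63 = 0·3^0 + 0·3^1 + 1·3^2 + 2·3^3
Factor λ_0 = (2, 0, 2, 0, 2, 1, 1, 0)
Factor λ_1 = (2, 1, 1, 2, 0, 1, 0, 0)
Factor λ_2 = (0, 0, 0, 0, 0, 0, 1, 1)
Factor λ_3 = (2, 2, 1, 1, 0, 1, 2, 2)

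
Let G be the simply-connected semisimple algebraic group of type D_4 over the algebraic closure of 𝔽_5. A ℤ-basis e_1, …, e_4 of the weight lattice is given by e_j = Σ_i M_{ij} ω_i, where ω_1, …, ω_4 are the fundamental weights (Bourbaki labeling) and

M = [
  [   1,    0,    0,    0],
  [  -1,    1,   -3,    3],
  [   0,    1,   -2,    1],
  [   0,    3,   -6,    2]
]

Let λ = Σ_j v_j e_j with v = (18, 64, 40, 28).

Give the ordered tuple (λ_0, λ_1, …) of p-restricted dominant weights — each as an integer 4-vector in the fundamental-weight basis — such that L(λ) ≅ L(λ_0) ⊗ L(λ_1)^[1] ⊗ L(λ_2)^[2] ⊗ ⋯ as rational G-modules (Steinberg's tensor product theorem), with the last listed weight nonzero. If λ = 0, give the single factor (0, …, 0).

ω-coordinates c = M·v, v = (18, 64, 40, 28):
  c_1 = 1*18 + 0*64 + 0*40 + 0*28 = 18
  c_2 = -1*18 + 1*64 + -3*40 + 3*28 = 10
  c_3 = 0*18 + 1*64 + -2*40 + 1*28 = 12
  c_4 = 0*18 + 3*64 + -6*40 + 2*28 = 8
Base-5 expansion of each c_i:
  c_1 = 18 = 3·5^0 + 3·5^1
  c_2 = 10 = 0·5^0 + 2·5^1
  c_3 = 12 = 2·5^0 + 2·5^1
  c_4 = 8 = 3·5^0 + 1·5^1
λ_0 = (3, 0, 2, 3)
λ_1 = (3, 2, 2, 1)

((3, 0, 2, 3), (3, 2, 2, 1))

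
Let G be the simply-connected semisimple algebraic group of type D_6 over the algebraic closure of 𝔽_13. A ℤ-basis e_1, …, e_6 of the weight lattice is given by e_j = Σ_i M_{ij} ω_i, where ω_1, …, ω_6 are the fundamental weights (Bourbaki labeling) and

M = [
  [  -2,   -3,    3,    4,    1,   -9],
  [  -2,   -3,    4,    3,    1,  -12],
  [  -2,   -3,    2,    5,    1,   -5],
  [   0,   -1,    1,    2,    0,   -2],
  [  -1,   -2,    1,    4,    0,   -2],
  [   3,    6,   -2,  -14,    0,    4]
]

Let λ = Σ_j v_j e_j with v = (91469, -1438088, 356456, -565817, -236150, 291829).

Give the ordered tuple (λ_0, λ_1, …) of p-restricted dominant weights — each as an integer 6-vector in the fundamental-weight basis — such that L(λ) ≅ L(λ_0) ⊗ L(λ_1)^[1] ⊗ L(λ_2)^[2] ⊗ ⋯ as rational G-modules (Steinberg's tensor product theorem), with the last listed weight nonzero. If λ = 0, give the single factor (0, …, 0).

ω-coordinates c = M·v, v = (91469, -1438088, 356456, -565817, -236150, 291829):
  c_1 = (-2)·(91469) + (-3)·(-1438088) + (3)·(356456) + (4)·(-565817) + (1)·(-236150) + (-9)·(291829) = 74815
  c_2 = (-2)·(91469) + (-3)·(-1438088) + (4)·(356456) + (3)·(-565817) + (1)·(-236150) + (-12)·(291829) = 121601
  c_3 = (-2)·(91469) + (-3)·(-1438088) + (2)·(356456) + (5)·(-565817) + (1)·(-236150) + (-5)·(291829) = 319858
  c_4 = (0)·(91469) + (-1)·(-1438088) + (1)·(356456) + (2)·(-565817) + (0)·(-236150) + (-2)·(291829) = 79252
  c_5 = (-1)·(91469) + (-2)·(-1438088) + (1)·(356456) + (4)·(-565817) + (0)·(-236150) + (-2)·(291829) = 294237
  c_6 = (3)·(91469) + (6)·(-1438088) + (-2)·(356456) + (-14)·(-565817) + (0)·(-236150) + (4)·(291829) = 21721
Writing each c_i in base p = 13:
  c_1 = 74815 = 0·13^0 + 9·13^1 + 0·13^2 + 8·13^3 + 2·13^4
  c_2 = 121601 = 12·13^0 + 6·13^1 + 4·13^2 + 3·13^3 + 4·13^4
  c_3 = 319858 = 6·13^0 + 8·13^1 + 7·13^2 + 2·13^3 + 11·13^4
  c_4 = 79252 = 4·13^0 + 12·13^1 + 0·13^2 + 10·13^3 + 2·13^4
  c_5 = 294237 = 8·13^0 + 0·13^1 + 12·13^2 + 3·13^3 + 10·13^4
  c_6 = 21721 = 11·13^0 + 6·13^1 + 11·13^2 + 9·13^3
p-restricted factor λ_0 = (0, 12, 6, 4, 8, 11)
p-restricted factor λ_1 = (9, 6, 8, 12, 0, 6)
p-restricted factor λ_2 = (0, 4, 7, 0, 12, 11)
p-restricted factor λ_3 = (8, 3, 2, 10, 3, 9)
p-restricted factor λ_4 = (2, 4, 11, 2, 10, 0)

((0, 12, 6, 4, 8, 11), (9, 6, 8, 12, 0, 6), (0, 4, 7, 0, 12, 11), (8, 3, 2, 10, 3, 9), (2, 4, 11, 2, 10, 0))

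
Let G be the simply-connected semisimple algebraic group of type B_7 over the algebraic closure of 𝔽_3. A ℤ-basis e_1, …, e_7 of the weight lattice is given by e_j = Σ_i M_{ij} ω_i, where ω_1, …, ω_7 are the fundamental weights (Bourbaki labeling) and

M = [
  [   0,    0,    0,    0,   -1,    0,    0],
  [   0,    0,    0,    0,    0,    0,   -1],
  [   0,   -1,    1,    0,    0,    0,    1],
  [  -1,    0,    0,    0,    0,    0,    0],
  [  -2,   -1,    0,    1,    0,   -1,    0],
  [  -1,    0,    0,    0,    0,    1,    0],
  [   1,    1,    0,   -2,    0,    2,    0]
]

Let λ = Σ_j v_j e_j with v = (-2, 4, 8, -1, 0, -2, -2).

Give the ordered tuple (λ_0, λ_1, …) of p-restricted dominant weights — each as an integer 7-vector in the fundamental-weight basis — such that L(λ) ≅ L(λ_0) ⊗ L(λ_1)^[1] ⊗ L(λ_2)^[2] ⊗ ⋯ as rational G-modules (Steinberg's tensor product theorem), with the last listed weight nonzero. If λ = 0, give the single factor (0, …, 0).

((0, 2, 2, 2, 1, 0, 0),)

In the fundamental-weight basis, λ has coordinates c = M·v (v = (-2, 4, 8, -1, 0, -2, -2)):
  c_1 = (0)·(-2) + (0)·(4) + (0)·(8) + (0)·(-1) + (-1)·(0) + (0)·(-2) + (0)·(-2) = 0
  c_2 = (0)·(-2) + (0)·(4) + (0)·(8) + (0)·(-1) + (0)·(0) + (0)·(-2) + (-1)·(-2) = 2
  c_3 = (0)·(-2) + (-1)·(4) + (1)·(8) + (0)·(-1) + (0)·(0) + (0)·(-2) + (1)·(-2) = 2
  c_4 = (-1)·(-2) + (0)·(4) + (0)·(8) + (0)·(-1) + (0)·(0) + (0)·(-2) + (0)·(-2) = 2
  c_5 = (-2)·(-2) + (-1)·(4) + (0)·(8) + (1)·(-1) + (0)·(0) + (-1)·(-2) + (0)·(-2) = 1
  c_6 = (-1)·(-2) + (0)·(4) + (0)·(8) + (0)·(-1) + (0)·(0) + (1)·(-2) + (0)·(-2) = 0
  c_7 = (1)·(-2) + (1)·(4) + (0)·(8) + (-2)·(-1) + (0)·(0) + (2)·(-2) + (0)·(-2) = 0
Writing each c_i in base p = 3:
  c_1 = 0
  c_2 = 2 = 2·3^0
  c_3 = 2 = 2·3^0
  c_4 = 2 = 2·3^0
  c_5 = 1 = 1·3^0
  c_6 = 0
  c_7 = 0
Factor λ_0 = (0, 2, 2, 2, 1, 0, 0)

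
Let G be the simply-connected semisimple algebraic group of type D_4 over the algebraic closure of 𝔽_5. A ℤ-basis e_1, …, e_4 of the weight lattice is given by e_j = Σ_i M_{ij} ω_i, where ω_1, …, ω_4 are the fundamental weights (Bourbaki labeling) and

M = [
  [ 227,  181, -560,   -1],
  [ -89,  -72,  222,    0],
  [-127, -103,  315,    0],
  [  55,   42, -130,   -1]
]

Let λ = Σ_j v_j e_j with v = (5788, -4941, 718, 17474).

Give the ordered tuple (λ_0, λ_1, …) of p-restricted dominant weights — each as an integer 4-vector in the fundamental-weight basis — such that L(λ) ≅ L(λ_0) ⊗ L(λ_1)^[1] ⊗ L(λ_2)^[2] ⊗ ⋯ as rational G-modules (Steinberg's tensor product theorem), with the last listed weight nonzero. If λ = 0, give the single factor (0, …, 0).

((1, 1, 2, 4), (0, 3, 3, 0))

Change of basis e → ω: c = M·v where v = (5788, -4941, 718, 17474):
  c_1 = 227*5788 + 181*-4941 + -560*718 + -1*17474 = 1
  c_2 = -89*5788 + -72*-4941 + 222*718 + 0*17474 = 16
  c_3 = -127*5788 + -103*-4941 + 315*718 + 0*17474 = 17
  c_4 = 55*5788 + 42*-4941 + -130*718 + -1*17474 = 4
p = 5; digits c_i = Σ_j d_{ij}·5^j, 0 ≤ d_{ij} < 5:
  c_1 = 1 = 1·5^0
  c_2 = 16 = 1·5^0 + 3·5^1
  c_3 = 17 = 2·5^0 + 3·5^1
  c_4 = 4 = 4·5^0
p-restricted factor λ_0 = (1, 1, 2, 4)
p-restricted factor λ_1 = (0, 3, 3, 0)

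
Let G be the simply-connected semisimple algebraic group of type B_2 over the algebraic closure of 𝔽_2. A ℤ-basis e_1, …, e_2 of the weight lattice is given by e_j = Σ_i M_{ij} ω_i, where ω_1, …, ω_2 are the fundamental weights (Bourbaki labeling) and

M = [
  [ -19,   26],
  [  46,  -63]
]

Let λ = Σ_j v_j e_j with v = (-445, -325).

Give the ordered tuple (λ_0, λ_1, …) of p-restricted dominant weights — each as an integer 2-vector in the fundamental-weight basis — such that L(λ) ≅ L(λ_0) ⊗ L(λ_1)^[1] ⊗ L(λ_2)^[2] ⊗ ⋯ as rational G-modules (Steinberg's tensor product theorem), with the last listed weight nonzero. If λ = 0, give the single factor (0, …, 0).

Change of basis e → ω: c = M·v where v = (-445, -325):
  c_1 = (-19)·(-445) + (26)·(-325) = 5
  c_2 = (46)·(-445) + (-63)·(-325) = 5
Base-2 expansion of each c_i:
  c_1 = 5 = 1·2^0 + 0·2^1 + 1·2^2
  c_2 = 5 = 1·2^0 + 0·2^1 + 1·2^2
λ_0 = (1, 1)
λ_1 = (0, 0)
λ_2 = (1, 1)

((1, 1), (0, 0), (1, 1))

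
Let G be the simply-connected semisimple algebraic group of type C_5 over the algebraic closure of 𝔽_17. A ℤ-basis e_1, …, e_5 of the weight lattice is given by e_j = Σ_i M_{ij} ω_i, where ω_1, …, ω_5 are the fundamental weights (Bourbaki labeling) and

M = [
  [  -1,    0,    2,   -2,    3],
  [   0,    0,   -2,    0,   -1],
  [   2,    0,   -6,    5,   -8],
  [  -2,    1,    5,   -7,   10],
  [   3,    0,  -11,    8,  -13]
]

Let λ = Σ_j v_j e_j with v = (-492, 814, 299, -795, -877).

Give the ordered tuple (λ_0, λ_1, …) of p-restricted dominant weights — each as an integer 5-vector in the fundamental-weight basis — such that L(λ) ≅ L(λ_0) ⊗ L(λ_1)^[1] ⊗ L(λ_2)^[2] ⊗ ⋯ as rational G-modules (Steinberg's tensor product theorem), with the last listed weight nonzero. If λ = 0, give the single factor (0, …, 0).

ω-coordinates c = M·v, v = (-492, 814, 299, -795, -877):
  c_1 = (-1)·(-492) + 0·814 + 2·299 + (-2)·(-795) + (3)·(-877) = 49
  c_2 = (0)·(-492) + 0·814 + (-2)·(299) + (0)·(-795) + (-1)·(-877) = 279
  c_3 = (2)·(-492) + 0·814 + (-6)·(299) + (5)·(-795) + (-8)·(-877) = 263
  c_4 = (-2)·(-492) + 1·814 + 5·299 + (-7)·(-795) + (10)·(-877) = 88
  c_5 = (3)·(-492) + 0·814 + (-11)·(299) + (8)·(-795) + (-13)·(-877) = 276
Expand coordinatewise in base 17:
  c_1 = 49 = 15·17^0 + 2·17^1
  c_2 = 279 = 7·17^0 + 16·17^1
  c_3 = 263 = 8·17^0 + 15·17^1
  c_4 = 88 = 3·17^0 + 5·17^1
  c_5 = 276 = 4·17^0 + 16·17^1
λ_0 = (15, 7, 8, 3, 4)
λ_1 = (2, 16, 15, 5, 16)

((15, 7, 8, 3, 4), (2, 16, 15, 5, 16))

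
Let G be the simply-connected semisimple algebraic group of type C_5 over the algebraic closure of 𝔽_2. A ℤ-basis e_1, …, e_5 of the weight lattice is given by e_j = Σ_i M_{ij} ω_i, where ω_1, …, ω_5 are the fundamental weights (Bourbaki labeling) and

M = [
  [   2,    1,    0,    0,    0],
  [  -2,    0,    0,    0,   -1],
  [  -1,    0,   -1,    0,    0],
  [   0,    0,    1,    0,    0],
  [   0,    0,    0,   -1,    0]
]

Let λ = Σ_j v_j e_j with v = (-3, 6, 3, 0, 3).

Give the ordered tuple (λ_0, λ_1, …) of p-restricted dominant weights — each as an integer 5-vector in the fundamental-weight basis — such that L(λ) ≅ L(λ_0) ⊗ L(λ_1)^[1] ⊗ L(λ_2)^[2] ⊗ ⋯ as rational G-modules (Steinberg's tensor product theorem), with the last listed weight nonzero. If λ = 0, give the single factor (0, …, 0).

Converting to the ω-basis (c_i = row i of M dotted with v = (-3, 6, 3, 0, 3)):
  c_1 = 2*-3 + 1*6 + 0*3 + 0*0 + 0*3 = 0
  c_2 = -2*-3 + 0*6 + 0*3 + 0*0 + -1*3 = 3
  c_3 = -1*-3 + 0*6 + -1*3 + 0*0 + 0*3 = 0
  c_4 = 0*-3 + 0*6 + 1*3 + 0*0 + 0*3 = 3
  c_5 = 0*-3 + 0*6 + 0*3 + -1*0 + 0*3 = 0
Base-2 expansion of each c_i:
  c_1 = 0
  c_2 = 3 = 1·2^0 + 1·2^1
  c_3 = 0
  c_4 = 3 = 1·2^0 + 1·2^1
  c_5 = 0
p-restricted factor λ_0 = (0, 1, 0, 1, 0)
p-restricted factor λ_1 = (0, 1, 0, 1, 0)

((0, 1, 0, 1, 0), (0, 1, 0, 1, 0))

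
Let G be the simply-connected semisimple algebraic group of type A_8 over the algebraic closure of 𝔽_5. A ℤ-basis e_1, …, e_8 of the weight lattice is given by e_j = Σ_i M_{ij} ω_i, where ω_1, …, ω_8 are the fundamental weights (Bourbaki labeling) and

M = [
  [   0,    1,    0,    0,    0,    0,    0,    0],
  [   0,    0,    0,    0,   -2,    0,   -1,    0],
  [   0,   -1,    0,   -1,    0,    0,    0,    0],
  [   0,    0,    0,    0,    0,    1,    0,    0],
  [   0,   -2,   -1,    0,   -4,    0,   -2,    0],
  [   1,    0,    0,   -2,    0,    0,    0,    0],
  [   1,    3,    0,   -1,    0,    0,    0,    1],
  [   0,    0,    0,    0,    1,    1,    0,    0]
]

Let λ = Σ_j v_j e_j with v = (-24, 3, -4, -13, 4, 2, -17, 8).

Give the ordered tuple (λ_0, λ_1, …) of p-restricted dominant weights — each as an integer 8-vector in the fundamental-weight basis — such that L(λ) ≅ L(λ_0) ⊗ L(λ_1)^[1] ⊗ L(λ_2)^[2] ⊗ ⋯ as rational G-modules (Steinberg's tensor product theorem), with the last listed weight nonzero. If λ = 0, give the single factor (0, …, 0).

((3, 4, 0, 2, 1, 2, 1, 1), (0, 1, 2, 0, 3, 0, 1, 1))

Compute c_i = Σ_j M_{ij} v_j with v = (-24, 3, -4, -13, 4, 2, -17, 8):
  c_1 = 0*-24 + 1*3 + 0*-4 + 0*-13 + 0*4 + 0*2 + 0*-17 + 0*8 = 3
  c_2 = 0*-24 + 0*3 + 0*-4 + 0*-13 + -2*4 + 0*2 + -1*-17 + 0*8 = 9
  c_3 = 0*-24 + -1*3 + 0*-4 + -1*-13 + 0*4 + 0*2 + 0*-17 + 0*8 = 10
  c_4 = 0*-24 + 0*3 + 0*-4 + 0*-13 + 0*4 + 1*2 + 0*-17 + 0*8 = 2
  c_5 = 0*-24 + -2*3 + -1*-4 + 0*-13 + -4*4 + 0*2 + -2*-17 + 0*8 = 16
  c_6 = 1*-24 + 0*3 + 0*-4 + -2*-13 + 0*4 + 0*2 + 0*-17 + 0*8 = 2
  c_7 = 1*-24 + 3*3 + 0*-4 + -1*-13 + 0*4 + 0*2 + 0*-17 + 1*8 = 6
  c_8 = 0*-24 + 0*3 + 0*-4 + 0*-13 + 1*4 + 1*2 + 0*-17 + 0*8 = 6
Writing each c_i in base p = 5:
  c_1 = 3 = 3·5^0
  c_2 = 9 = 4·5^0 + 1·5^1
  c_3 = 10 = 0·5^0 + 2·5^1
  c_4 = 2 = 2·5^0
  c_5 = 16 = 1·5^0 + 3·5^1
  c_6 = 2 = 2·5^0
  c_7 = 6 = 1·5^0 + 1·5^1
  c_8 = 6 = 1·5^0 + 1·5^1
Factor λ_0 = (3, 4, 0, 2, 1, 2, 1, 1)
Factor λ_1 = (0, 1, 2, 0, 3, 0, 1, 1)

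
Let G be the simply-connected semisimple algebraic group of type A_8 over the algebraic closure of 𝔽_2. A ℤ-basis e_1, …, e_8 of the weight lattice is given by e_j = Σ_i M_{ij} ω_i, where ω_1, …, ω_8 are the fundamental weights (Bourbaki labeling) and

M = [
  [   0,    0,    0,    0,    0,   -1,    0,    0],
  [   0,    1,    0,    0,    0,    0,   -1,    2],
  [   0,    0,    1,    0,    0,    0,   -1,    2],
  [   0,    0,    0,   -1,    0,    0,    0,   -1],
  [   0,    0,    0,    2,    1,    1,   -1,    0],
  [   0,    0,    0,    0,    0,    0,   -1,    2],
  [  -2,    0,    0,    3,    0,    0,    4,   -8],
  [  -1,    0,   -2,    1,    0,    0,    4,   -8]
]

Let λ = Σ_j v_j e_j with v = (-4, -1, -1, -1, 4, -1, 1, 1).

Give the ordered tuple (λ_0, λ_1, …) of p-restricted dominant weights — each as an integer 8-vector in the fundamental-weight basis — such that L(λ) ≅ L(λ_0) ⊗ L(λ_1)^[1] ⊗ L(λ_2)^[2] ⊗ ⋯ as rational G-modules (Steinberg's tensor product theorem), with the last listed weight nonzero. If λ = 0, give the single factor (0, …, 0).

In the fundamental-weight basis, λ has coordinates c = M·v (v = (-4, -1, -1, -1, 4, -1, 1, 1)):
  c_1 = (0)·(-4) + (0)·(-1) + (0)·(-1) + (0)·(-1) + 0·4 + (-1)·(-1) + 0·1 + 0·1 = 1
  c_2 = (0)·(-4) + (1)·(-1) + (0)·(-1) + (0)·(-1) + 0·4 + (0)·(-1) + (-1)·(1) + 2·1 = 0
  c_3 = (0)·(-4) + (0)·(-1) + (1)·(-1) + (0)·(-1) + 0·4 + (0)·(-1) + (-1)·(1) + 2·1 = 0
  c_4 = (0)·(-4) + (0)·(-1) + (0)·(-1) + (-1)·(-1) + 0·4 + (0)·(-1) + 0·1 + (-1)·(1) = 0
  c_5 = (0)·(-4) + (0)·(-1) + (0)·(-1) + (2)·(-1) + 1·4 + (1)·(-1) + (-1)·(1) + 0·1 = 0
  c_6 = (0)·(-4) + (0)·(-1) + (0)·(-1) + (0)·(-1) + 0·4 + (0)·(-1) + (-1)·(1) + 2·1 = 1
  c_7 = (-2)·(-4) + (0)·(-1) + (0)·(-1) + (3)·(-1) + 0·4 + (0)·(-1) + 4·1 + (-8)·(1) = 1
  c_8 = (-1)·(-4) + (0)·(-1) + (-2)·(-1) + (1)·(-1) + 0·4 + (0)·(-1) + 4·1 + (-8)·(1) = 1
p = 2; digits c_i = Σ_j d_{ij}·2^j, 0 ≤ d_{ij} < 2:
  c_1 = 1 = 1·2^0
  c_2 = 0
  c_3 = 0
  c_4 = 0
  c_5 = 0
  c_6 = 1 = 1·2^0
  c_7 = 1 = 1·2^0
  c_8 = 1 = 1·2^0
Factor λ_0 = (1, 0, 0, 0, 0, 1, 1, 1)

((1, 0, 0, 0, 0, 1, 1, 1),)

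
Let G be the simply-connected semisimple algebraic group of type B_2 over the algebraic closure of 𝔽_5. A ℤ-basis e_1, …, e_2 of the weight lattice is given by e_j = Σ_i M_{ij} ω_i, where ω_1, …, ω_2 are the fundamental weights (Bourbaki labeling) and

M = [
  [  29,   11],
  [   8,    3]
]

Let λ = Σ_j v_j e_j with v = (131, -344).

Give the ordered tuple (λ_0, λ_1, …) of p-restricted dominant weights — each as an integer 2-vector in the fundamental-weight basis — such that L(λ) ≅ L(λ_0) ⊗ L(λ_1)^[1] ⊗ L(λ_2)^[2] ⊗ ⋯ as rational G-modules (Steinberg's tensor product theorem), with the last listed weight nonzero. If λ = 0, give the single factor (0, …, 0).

In the fundamental-weight basis, λ has coordinates c = M·v (v = (131, -344)):
  c_1 = 29*131 + 11*-344 = 15
  c_2 = 8*131 + 3*-344 = 16
Writing each c_i in base p = 5:
  c_1 = 15 = 0·5^0 + 3·5^1
  c_2 = 16 = 1·5^0 + 3·5^1
Factor λ_0 = (0, 1)
Factor λ_1 = (3, 3)

((0, 1), (3, 3))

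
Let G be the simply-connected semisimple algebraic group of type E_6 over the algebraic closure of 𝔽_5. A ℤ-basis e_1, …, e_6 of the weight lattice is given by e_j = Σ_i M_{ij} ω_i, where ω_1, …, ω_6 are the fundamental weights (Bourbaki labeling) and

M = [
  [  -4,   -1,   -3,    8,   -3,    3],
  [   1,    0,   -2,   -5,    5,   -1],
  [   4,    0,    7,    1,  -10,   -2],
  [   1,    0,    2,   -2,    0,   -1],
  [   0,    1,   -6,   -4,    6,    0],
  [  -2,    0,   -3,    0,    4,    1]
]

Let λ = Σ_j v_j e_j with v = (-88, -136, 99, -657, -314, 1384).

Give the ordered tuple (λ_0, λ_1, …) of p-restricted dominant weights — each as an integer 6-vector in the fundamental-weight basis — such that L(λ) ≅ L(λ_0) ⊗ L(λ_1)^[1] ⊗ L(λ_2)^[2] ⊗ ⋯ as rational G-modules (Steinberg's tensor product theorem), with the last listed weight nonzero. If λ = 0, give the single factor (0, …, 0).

Compute c_i = Σ_j M_{ij} v_j with v = (-88, -136, 99, -657, -314, 1384):
  c_1 = (-4)·(-88) + (-1)·(-136) + (-3)·(99) + (8)·(-657) + (-3)·(-314) + (3)·(1384) = 29
  c_2 = (1)·(-88) + (0)·(-136) + (-2)·(99) + (-5)·(-657) + (5)·(-314) + (-1)·(1384) = 45
  c_3 = (4)·(-88) + (0)·(-136) + (7)·(99) + (1)·(-657) + (-10)·(-314) + (-2)·(1384) = 56
  c_4 = (1)·(-88) + (0)·(-136) + (2)·(99) + (-2)·(-657) + (0)·(-314) + (-1)·(1384) = 40
  c_5 = (0)·(-88) + (1)·(-136) + (-6)·(99) + (-4)·(-657) + (6)·(-314) + (0)·(1384) = 14
  c_6 = (-2)·(-88) + (0)·(-136) + (-3)·(99) + (0)·(-657) + (4)·(-314) + (1)·(1384) = 7
p = 5; digits c_i = Σ_j d_{ij}·5^j, 0 ≤ d_{ij} < 5:
  c_1 = 29 = 4·5^0 + 0·5^1 + 1·5^2
  c_2 = 45 = 0·5^0 + 4·5^1 + 1·5^2
  c_3 = 56 = 1·5^0 + 1·5^1 + 2·5^2
  c_4 = 40 = 0·5^0 + 3·5^1 + 1·5^2
  c_5 = 14 = 4·5^0 + 2·5^1
  c_6 = 7 = 2·5^0 + 1·5^1
λ_0 = (4, 0, 1, 0, 4, 2)
λ_1 = (0, 4, 1, 3, 2, 1)
λ_2 = (1, 1, 2, 1, 0, 0)

((4, 0, 1, 0, 4, 2), (0, 4, 1, 3, 2, 1), (1, 1, 2, 1, 0, 0))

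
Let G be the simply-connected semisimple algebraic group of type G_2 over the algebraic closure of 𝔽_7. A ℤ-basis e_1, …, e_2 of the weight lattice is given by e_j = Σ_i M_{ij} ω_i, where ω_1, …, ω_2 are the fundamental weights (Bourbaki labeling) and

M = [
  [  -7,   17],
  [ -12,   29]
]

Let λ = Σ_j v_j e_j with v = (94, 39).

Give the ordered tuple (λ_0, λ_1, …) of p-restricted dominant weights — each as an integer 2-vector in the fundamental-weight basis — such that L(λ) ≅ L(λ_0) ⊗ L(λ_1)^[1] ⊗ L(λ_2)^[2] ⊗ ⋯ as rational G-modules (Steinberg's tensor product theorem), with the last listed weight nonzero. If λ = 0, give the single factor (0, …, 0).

In the fundamental-weight basis, λ has coordinates c = M·v (v = (94, 39)):
  c_1 = (-7)·(94) + (17)·(39) = 5
  c_2 = (-12)·(94) + (29)·(39) = 3
p = 7; digits c_i = Σ_j d_{ij}·7^j, 0 ≤ d_{ij} < 7:
  c_1 = 5 = 5·7^0
  c_2 = 3 = 3·7^0
Factor λ_0 = (5, 3)

((5, 3),)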